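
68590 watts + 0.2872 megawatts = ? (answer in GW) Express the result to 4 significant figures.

0.0003558 gigawatts

68590 W = 6.85900 × 10^-5 GW and 0.2872 MW = 0.000287200 GW.
6.85900 × 10^-5 + 0.000287200 ≈ 0.0003558 GW.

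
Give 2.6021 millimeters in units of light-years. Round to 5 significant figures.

1 millimeter = 1.05700 × 10^-19 light-years.
So 2.6021 × 1.05700 × 10^-19 ≈ 2.7504 × 10^-19 ly.

2.7504 × 10^-19 ly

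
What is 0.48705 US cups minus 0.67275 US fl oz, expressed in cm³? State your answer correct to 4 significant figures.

95.33 cm³

0.48705 US cup = 115.230 cm³ and 0.67275 US fl oz = 19.8956 cm³.
115.230 − 19.8956 ≈ 95.33 cm³.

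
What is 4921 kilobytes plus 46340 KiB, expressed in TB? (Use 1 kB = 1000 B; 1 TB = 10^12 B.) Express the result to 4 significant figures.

5.237e-5 TB

4921 kB = 4.92100e-6 TB and 46340 KiB = 4.74522e-5 TB.
4.92100e-6 + 4.74522e-5 ≈ 5.237e-5 TB.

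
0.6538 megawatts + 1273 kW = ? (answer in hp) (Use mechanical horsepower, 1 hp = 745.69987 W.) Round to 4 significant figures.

2584 horsepower

0.6538 MW = 876.760 hp and 1273 kW = 1707.12 hp.
876.760 + 1707.12 ≈ 2584 hp.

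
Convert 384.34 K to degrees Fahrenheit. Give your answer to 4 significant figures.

232.1 degrees Fahrenheit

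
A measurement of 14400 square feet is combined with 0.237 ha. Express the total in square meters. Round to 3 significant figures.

14400 ft² = 1337.80 m² and 0.237 ha = 2370.00 m².
1337.80 + 2370.00 ≈ 3710 m².

3710 m²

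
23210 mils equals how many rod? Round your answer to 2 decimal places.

0.12 rod

1 mil = 5.05051 × 10^-6 rod.
Thus 23210 × 5.05051 × 10^-6 ≈ 0.12 rod.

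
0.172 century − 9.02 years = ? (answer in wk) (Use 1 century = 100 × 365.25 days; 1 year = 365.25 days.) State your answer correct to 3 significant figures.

0.172 century = 897.471 wk and 9.02 yr = 470.651 wk.
897.471 − 470.651 ≈ 427 wk.

427 weeks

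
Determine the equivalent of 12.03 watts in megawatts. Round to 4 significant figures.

1.203 × 10^-5 megawatts

1 W = 1.00000 × 10^-6 megawatts.
So 12.03 × 1.00000 × 10^-6 ≈ 1.203 × 10^-5 MW.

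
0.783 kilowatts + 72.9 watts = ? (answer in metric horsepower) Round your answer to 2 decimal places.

0.783 kW = 1.06458 PS and 72.9 W = 0.0991164 PS.
1.06458 + 0.0991164 ≈ 1.16 PS.

1.16 PS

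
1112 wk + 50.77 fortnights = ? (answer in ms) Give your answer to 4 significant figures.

1112 wk = 6.72538e+11 ms and 50.77 fortnight = 6.14114e+10 ms.
6.72538e+11 + 6.14114e+10 ≈ 7.339e+11 ms.

7.339e+11 ms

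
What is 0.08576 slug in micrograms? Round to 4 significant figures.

1 slug = 1.45939 × 10^10 μg.
So 0.08576 × 1.45939 × 10^10 ≈ 1.252 × 10^9 μg.

1.252 × 10^9 micrograms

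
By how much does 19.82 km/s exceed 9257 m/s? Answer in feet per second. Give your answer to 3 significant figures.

34700 feet per second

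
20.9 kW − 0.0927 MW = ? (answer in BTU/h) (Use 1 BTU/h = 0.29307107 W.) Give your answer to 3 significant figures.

-245000 BTU per hour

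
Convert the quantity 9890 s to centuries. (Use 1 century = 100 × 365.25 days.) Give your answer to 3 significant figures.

3.13 × 10^-6 centuries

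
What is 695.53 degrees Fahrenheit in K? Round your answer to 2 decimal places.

K = (°F + 459.67) × 5/9.
Applying the formula gives 641.78 K.

641.78 kelvins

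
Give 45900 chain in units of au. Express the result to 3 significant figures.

6.17 × 10^-6 astronomical units

1 chain = 1.34473 × 10^-10 au.
45900 × 1.34473 × 10^-10 ≈ 6.17 × 10^-6 au.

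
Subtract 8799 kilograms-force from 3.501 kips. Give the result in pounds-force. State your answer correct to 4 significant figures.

3.501 kip = 3501.00 lbf and 8799 kgf = 19398.5 lbf.
3501.00 − 19398.5 ≈ -15900 lbf.

-15900 lbf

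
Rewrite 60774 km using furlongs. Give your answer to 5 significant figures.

1 km = 4.97097 furlongs.
Thus 60774 × 4.97097 ≈ 302110 furlong.

302110 furlong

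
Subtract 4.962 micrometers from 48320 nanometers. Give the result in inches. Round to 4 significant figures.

0.001707 inches

48320 nm = 0.00190236 in and 4.962 μm = 0.000195354 in.
0.00190236 − 0.000195354 ≈ 0.001707 in.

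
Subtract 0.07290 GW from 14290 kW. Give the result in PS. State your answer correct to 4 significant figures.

14290 kW = 19429.0 PS and 0.07290 GW = 99116.4 PS.
19429.0 − 99116.4 ≈ -79690 PS.

-79690 PS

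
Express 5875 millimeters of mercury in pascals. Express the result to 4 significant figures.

1 mmHg = 133.322 Pa.
Thus 5875 × 133.322 ≈ 783300 Pa.

783300 Pa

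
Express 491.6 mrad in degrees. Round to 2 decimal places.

28.17 degrees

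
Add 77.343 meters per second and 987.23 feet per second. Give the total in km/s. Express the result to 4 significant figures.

0.3783 km/s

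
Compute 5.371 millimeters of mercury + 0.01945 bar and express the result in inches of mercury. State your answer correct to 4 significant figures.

0.7858 inHg

5.371 mmHg = 0.211457 inHg and 0.01945 bar = 0.574358 inHg.
0.211457 + 0.574358 ≈ 0.7858 inHg.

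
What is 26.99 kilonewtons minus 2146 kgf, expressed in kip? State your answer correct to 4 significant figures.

1.336 kip

26.99 kN = 6.06759 kip and 2146 kgf = 4.73112 kip.
6.06759 − 4.73112 ≈ 1.336 kip.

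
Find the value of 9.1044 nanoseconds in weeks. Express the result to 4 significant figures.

1.505e-14 wk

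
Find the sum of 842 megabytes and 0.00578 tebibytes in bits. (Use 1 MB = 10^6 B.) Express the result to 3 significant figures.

5.76e+10 bit

842 MB = 6.73600e+9 bit and 0.00578 TiB = 5.08414e+10 bit.
6.73600e+9 + 5.08414e+10 ≈ 5.76e+10 bit.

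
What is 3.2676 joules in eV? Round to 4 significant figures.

2.039e+19 electronvolts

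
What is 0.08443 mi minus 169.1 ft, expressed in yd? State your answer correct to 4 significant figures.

0.08443 mi = 148.597 yd and 169.1 ft = 56.3667 yd.
148.597 − 56.3667 ≈ 92.23 yd.

92.23 yards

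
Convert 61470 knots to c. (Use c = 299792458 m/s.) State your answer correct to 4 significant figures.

0.0001055 times the speed of light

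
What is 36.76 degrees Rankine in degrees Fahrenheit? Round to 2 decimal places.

-422.91 °F

°R = °F + 459.67.
Applying the formula gives -422.91 °F.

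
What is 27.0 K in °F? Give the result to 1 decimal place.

K = (°F + 459.67) × 5/9.
Applying the formula gives -411.1 °F.

-411.1 °F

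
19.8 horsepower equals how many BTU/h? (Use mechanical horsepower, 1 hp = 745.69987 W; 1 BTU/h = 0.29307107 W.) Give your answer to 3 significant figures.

1 horsepower = 2544.43 BTU/h.
Then 19.8 × 2544.43 ≈ 50400 BTU/h.

50400 BTU/h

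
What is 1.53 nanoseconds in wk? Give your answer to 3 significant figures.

1 ns = 1.65344 × 10^-15 wk.
Then 1.53 × 1.65344 × 10^-15 ≈ 2.53 × 10^-15 wk.

2.53 × 10^-15 wk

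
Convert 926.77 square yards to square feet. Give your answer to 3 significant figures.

1 square yard = 9.00000 square feet.
Thus 926.77 × 9.00000 ≈ 8340 ft².

8340 square feet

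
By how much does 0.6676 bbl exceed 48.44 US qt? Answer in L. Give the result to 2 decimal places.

0.6676 bbl = 106.140 L and 48.44 US qt = 45.8413 L.
106.140 − 45.8413 ≈ 60.30 L.

60.30 liters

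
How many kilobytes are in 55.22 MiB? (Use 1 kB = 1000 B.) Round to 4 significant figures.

57900 kB

1 MiB = 1048.58 kilobytes.
So 55.22 × 1048.58 ≈ 57900 kB.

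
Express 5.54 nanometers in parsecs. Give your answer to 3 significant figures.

1.80 × 10^-25 parsecs

1 nm = 3.24078 × 10^-26 parsecs.
Thus 5.54 × 3.24078 × 10^-26 ≈ 1.80 × 10^-25 pc.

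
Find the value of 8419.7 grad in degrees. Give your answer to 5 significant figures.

7577.7 °

1 grad = 0.900000 °.
Thus 8419.7 × 0.900000 ≈ 7577.7 °.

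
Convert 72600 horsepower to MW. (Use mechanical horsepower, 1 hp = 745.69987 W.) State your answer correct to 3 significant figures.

1 horsepower = 0.000745700 MW.
Thus 72600 × 0.000745700 ≈ 54.1 MW.

54.1 MW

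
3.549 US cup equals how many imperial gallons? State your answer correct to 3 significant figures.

0.185 imp gal

1 US cup = 0.0520421 imp gal.
3.549 × 0.0520421 ≈ 0.185 imp gal.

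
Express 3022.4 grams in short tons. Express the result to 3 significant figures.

0.00333 short ton

1 gram = 1.10231e-6 short ton.
3022.4 × 1.10231e-6 ≈ 0.00333 short ton.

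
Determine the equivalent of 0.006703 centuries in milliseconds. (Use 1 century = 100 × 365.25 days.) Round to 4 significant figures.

2.115 × 10^10 ms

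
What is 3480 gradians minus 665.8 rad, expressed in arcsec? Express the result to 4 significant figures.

-1.261 × 10^8 arcseconds

3480 grad = 1.12752 × 10^7 arcsec and 665.8 rad = 1.37331 × 10^8 arcsec.
1.12752 × 10^7 − 1.37331 × 10^8 ≈ -1.261 × 10^8 arcsec.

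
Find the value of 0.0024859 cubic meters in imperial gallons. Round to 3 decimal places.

0.547 imperial gallons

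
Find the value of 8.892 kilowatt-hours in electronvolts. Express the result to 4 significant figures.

1.998 × 10^26 eV

1 kWh = 2.24694 × 10^25 eV.
So 8.892 × 2.24694 × 10^25 ≈ 1.998 × 10^26 eV.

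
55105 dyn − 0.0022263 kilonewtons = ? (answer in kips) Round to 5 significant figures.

-0.00037661 kips

55105 dyn = 0.000123881 kip and 0.0022263 kN = 0.000500492 kip.
0.000123881 − 0.000500492 ≈ -0.00037661 kip.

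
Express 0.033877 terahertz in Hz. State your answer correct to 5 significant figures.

3.3877e+10 hertz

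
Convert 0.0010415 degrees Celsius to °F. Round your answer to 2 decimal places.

°C = (°F − 32) × 5/9.
Applying the formula gives 32.00 °F.

32.00 degrees Fahrenheit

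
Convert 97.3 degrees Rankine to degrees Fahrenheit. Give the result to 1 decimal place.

-362.4 degrees Fahrenheit

°R = °F + 459.67.
Applying the formula gives -362.4 °F.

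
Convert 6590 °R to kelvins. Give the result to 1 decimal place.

3661.1 K

°R = K × 9/5.
Applying the formula gives 3661.1 K.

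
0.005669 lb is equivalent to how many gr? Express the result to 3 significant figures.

1 lb = 7000.00 gr.
So 0.005669 × 7000.00 ≈ 39.7 gr.

39.7 gr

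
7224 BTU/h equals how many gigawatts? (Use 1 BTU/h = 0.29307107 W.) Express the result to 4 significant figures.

2.117 × 10^-6 gigawatts

1 BTU/h = 2.93071 × 10^-10 GW.
7224 × 2.93071 × 10^-10 ≈ 2.117 × 10^-6 GW.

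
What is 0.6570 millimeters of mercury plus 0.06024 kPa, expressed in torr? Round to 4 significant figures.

1.109 torr

0.6570 mmHg = 0.657000 torr and 0.06024 kPa = 0.451837 torr.
0.657000 + 0.451837 ≈ 1.109 torr.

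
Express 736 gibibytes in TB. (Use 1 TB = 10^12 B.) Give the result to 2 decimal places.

0.79 TB

1 GiB = 0.00107374 TB.
Thus 736 × 0.00107374 ≈ 0.79 TB.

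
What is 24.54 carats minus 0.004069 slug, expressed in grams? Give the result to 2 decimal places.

24.54 ct = 4.90800 g and 0.004069 slug = 59.3826 g.
4.90800 − 59.3826 ≈ -54.47 g.

-54.47 g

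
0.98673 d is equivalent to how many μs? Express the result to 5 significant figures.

8.5253 × 10^10 μs

1 day = 8.64000 × 10^10 μs.
Thus 0.98673 × 8.64000 × 10^10 ≈ 8.5253 × 10^10 μs.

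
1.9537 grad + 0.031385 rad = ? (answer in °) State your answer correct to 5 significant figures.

3.5566 °

1.9537 grad = 1.75833 ° and 0.031385 rad = 1.79823 °.
1.75833 + 1.79823 ≈ 3.5566 °.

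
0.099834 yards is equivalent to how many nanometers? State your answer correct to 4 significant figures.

1 yd = 9.14400e+8 nanometers.
Thus 0.099834 × 9.14400e+8 ≈ 9.129e+7 nm.

9.129e+7 nm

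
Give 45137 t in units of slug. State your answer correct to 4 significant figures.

3.093 × 10^6 slug

1 metric ton = 68.5218 slug.
Then 45137 × 68.5218 ≈ 3.093 × 10^6 slug.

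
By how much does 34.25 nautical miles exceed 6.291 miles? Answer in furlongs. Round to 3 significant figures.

265 furlong

34.25 nmi = 315.314 furlong and 6.291 mi = 50.3280 furlong.
315.314 − 50.3280 ≈ 265 furlong.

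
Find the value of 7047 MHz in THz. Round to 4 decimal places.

1 MHz = 1.00000e-6 THz.
Then 7047 × 1.00000e-6 ≈ 0.0070 THz.

0.0070 THz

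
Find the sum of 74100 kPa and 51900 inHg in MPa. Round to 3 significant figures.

74100 kPa = 74.1000 MPa and 51900 inHg = 175.754 MPa.
74.1000 + 175.754 ≈ 250 MPa.

250 MPa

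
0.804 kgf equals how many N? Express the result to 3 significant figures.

1 kilogram-force = 9.80665 N.
0.804 × 9.80665 ≈ 7.88 N.

7.88 N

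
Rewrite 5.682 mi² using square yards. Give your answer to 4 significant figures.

1.760 × 10^7 yd²

1 square mile = 3.09760 × 10^6 yd².
5.682 × 3.09760 × 10^6 ≈ 1.760 × 10^7 yd².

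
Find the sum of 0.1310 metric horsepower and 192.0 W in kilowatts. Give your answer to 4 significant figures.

0.1310 PS = 0.0963503 kW and 192.0 W = 0.192000 kW.
0.0963503 + 0.192000 ≈ 0.2884 kW.

0.2884 kW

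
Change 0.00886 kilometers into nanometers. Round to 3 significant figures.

8.86 × 10^9 nm

1 kilometer = 1.00000 × 10^12 nm.
Thus 0.00886 × 1.00000 × 10^12 ≈ 8.86 × 10^9 nm.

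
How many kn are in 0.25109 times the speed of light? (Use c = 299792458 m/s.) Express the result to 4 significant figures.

1.463e+8 knots

1 speed of light = 5.82750e+8 kn.
Then 0.25109 × 5.82750e+8 ≈ 1.463e+8 kn.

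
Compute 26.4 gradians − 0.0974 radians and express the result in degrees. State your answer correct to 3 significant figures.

18.2 degrees

26.4 grad = 23.7600 ° and 0.0974 rad = 5.58061 °.
23.7600 − 5.58061 ≈ 18.2 °.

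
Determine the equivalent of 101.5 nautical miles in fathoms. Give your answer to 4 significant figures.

102800 fathoms

1 nmi = 1012.69 fathom.
Thus 101.5 × 1012.69 ≈ 102800 fathom.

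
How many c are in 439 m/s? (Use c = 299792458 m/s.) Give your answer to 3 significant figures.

1.46 × 10^-6 c

1 meter per second = 3.33564 × 10^-9 times the speed of light.
So 439 × 3.33564 × 10^-9 ≈ 1.46 × 10^-6 c.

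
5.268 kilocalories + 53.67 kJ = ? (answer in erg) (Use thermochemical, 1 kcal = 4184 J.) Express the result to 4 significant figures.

7.571 × 10^11 ergs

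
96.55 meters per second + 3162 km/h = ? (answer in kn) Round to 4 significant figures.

96.55 m/s = 187.678 kn and 3162 km/h = 1707.34 kn.
187.678 + 1707.34 ≈ 1895 kn.

1895 kn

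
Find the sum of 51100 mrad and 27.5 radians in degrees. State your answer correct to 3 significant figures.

51100 mrad = 2927.81 ° and 27.5 rad = 1575.63 °.
2927.81 + 1575.63 ≈ 4500 °.

4500 degrees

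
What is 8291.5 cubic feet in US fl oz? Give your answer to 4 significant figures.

7.939e+6 US fl oz

1 ft³ = 957.506 US fl oz.
8291.5 × 957.506 ≈ 7.939e+6 US fl oz.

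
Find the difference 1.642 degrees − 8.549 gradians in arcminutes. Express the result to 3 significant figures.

-363 arcmin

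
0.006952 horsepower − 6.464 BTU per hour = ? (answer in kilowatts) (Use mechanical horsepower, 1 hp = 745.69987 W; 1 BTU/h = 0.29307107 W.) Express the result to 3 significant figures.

0.006952 hp = 0.00518411 kW and 6.464 BTU/h = 0.00189441 kW.
0.00518411 − 0.00189441 ≈ 0.00329 kW.

0.00329 kilowatts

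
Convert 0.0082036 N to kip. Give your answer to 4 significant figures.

1.844e-6 kips

1 N = 0.000224809 kip.
So 0.0082036 × 0.000224809 ≈ 1.844e-6 kip.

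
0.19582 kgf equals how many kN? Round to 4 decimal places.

1 kgf = 0.00980665 kN.
0.19582 × 0.00980665 ≈ 0.0019 kN.

0.0019 kN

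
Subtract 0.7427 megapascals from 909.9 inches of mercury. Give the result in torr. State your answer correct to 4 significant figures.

909.9 inHg = 23111.5 torr and 0.7427 MPa = 5570.71 torr.
23111.5 − 5570.71 ≈ 17540 torr.

17540 torr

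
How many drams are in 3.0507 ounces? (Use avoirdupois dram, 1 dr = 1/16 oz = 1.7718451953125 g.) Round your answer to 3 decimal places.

48.811 dr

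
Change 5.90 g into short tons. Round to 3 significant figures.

1 gram = 1.10231e-6 short ton.
5.90 × 1.10231e-6 ≈ 6.50e-6 short ton.

6.50e-6 short ton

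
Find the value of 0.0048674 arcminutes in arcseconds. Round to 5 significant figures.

0.29204 arcseconds

1 arcmin = 60.0000 arcseconds.
Thus 0.0048674 × 60.0000 ≈ 0.29204 arcsec.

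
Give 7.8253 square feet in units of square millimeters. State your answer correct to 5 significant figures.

726990 square millimeters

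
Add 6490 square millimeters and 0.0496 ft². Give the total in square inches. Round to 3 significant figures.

6490 mm² = 10.0595 in² and 0.0496 ft² = 7.14240 in².
10.0595 + 7.14240 ≈ 17.2 in².

17.2 in²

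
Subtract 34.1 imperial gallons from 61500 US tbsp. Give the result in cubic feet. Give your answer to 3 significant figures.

26.6 ft³

61500 US tbsp = 32.1147 ft³ and 34.1 imp gal = 5.47454 ft³.
32.1147 − 5.47454 ≈ 26.6 ft³.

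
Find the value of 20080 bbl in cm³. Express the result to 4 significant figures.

3.192e+9 cm³

1 oil barrel = 158987 cubic centimeters.
Thus 20080 × 158987 ≈ 3.192e+9 cm³.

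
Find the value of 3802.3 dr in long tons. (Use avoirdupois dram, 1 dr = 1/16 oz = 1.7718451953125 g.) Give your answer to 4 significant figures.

1 dram = 1.74386 × 10^-6 long ton.
So 3802.3 × 1.74386 × 10^-6 ≈ 0.006631 long ton.

0.006631 long tons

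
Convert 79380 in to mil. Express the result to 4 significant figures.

7.938 × 10^7 mil

1 inch = 1000.00 mil.
Thus 79380 × 1000.00 ≈ 7.938 × 10^7 mil.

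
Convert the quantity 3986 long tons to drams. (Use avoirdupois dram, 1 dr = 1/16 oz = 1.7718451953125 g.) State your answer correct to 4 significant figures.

2.286 × 10^9 dr

1 long ton = 573440 dr.
Then 3986 × 573440 ≈ 2.286 × 10^9 dr.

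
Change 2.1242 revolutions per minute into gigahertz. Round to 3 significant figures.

3.54 × 10^-11 gigahertz

1 revolution per minute = 1.66667 × 10^-11 GHz.
So 2.1242 × 1.66667 × 10^-11 ≈ 3.54 × 10^-11 GHz.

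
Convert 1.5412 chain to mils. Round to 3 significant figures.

1.22e+6 mils

1 chain = 792000 mil.
Thus 1.5412 × 792000 ≈ 1.22e+6 mil.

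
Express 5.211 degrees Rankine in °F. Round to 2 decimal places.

°R = °F + 459.67.
Applying the formula gives -454.46 °F.

-454.46 degrees Fahrenheit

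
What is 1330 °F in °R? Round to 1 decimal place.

1789.7 °R

°R = °F + 459.67.
Applying the formula gives 1789.7 °R.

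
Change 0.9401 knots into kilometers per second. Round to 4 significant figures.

0.0004836 kilometers per second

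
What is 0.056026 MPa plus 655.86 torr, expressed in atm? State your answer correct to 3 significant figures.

0.056026 MPa = 0.552934 atm and 655.86 torr = 0.862974 atm.
0.552934 + 0.862974 ≈ 1.42 atm.

1.42 atm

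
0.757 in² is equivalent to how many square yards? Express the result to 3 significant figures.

1 square inch = 0.000771605 square yards.
So 0.757 × 0.000771605 ≈ 0.000584 yd².

0.000584 square yards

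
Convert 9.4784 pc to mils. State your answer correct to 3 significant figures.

1 parsec = 1.21483 × 10^21 mil.
9.4784 × 1.21483 × 10^21 ≈ 1.15 × 10^22 mil.

1.15 × 10^22 mils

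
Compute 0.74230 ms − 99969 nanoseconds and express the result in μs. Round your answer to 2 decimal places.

642.33 μs

0.74230 ms = 742.300 μs and 99969 ns = 99.9690 μs.
742.300 − 99.9690 ≈ 642.33 μs.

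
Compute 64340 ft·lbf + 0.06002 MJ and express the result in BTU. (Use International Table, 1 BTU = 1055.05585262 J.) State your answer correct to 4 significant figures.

139.6 British thermal units

64340 ft·lbf = 82.6812 BTU and 0.06002 MJ = 56.8880 BTU.
82.6812 + 56.8880 ≈ 139.6 BTU.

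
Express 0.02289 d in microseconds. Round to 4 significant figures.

1.978e+9 μs

1 d = 8.64000e+10 μs.
Then 0.02289 × 8.64000e+10 ≈ 1.978e+9 μs.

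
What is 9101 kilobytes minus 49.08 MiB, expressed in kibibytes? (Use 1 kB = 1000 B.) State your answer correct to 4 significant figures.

-41370 KiB

9101 kB = 8887.70 KiB and 49.08 MiB = 50257.9 KiB.
8887.70 − 50257.9 ≈ -41370 KiB.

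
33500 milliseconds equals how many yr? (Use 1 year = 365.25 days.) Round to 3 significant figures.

1.06e-6 yr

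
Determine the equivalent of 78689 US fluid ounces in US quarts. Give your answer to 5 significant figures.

2459.0 US quarts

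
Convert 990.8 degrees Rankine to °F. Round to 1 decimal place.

°R = °F + 459.67.
Applying the formula gives 531.1 °F.

531.1 degrees Fahrenheit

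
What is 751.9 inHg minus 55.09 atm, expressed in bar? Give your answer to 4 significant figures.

-30.36 bar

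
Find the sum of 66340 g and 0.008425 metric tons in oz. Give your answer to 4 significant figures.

2637 ounces

66340 g = 2340.07 oz and 0.008425 t = 297.183 oz.
2340.07 + 297.183 ≈ 2637 oz.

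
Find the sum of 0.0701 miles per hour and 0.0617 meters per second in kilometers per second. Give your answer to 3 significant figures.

9.30e-5 km/s

0.0701 mph = 3.13375e-5 km/s and 0.0617 m/s = 6.17000e-5 km/s.
3.13375e-5 + 6.17000e-5 ≈ 9.30e-5 km/s.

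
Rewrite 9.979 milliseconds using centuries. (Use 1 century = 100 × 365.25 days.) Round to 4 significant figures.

1 ms = 3.16881 × 10^-13 centuries.
Thus 9.979 × 3.16881 × 10^-13 ≈ 3.162 × 10^-12 century.

3.162 × 10^-12 centuries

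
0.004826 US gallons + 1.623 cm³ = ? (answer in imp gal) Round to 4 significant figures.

0.004826 US gal = 0.004018486 imp gal and 1.623 cm³ = 0.0003570101 imp gal.
0.004018486 + 0.0003570101 ≈ 0.004375 imp gal.

0.004375 imperial gallons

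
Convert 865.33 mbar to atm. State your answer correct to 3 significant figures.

0.854 atm

1 mbar = 0.000986923 atm.
So 865.33 × 0.000986923 ≈ 0.854 atm.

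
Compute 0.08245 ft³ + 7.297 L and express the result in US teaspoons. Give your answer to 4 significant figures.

0.08245 ft³ = 473.678 US tsp and 7.297 L = 1480.45 US tsp.
473.678 + 1480.45 ≈ 1954 US tsp.

1954 US tsp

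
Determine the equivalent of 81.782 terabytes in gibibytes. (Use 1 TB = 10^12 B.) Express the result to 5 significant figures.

1 TB = 931.323 gibibytes.
Then 81.782 × 931.323 ≈ 76165 GiB.

76165 GiB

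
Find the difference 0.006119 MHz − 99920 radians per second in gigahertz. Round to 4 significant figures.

-9.784e-6 gigahertz

0.006119 MHz = 6.11900e-6 GHz and 99920 rad/s = 1.59028e-5 GHz.
6.11900e-6 − 1.59028e-5 ≈ -9.784e-6 GHz.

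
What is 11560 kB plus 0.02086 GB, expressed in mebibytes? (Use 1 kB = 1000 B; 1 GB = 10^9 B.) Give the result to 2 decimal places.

30.92 MiB

11560 kB = 11.0245 MiB and 0.02086 GB = 19.8936 MiB.
11.0245 + 19.8936 ≈ 30.92 MiB.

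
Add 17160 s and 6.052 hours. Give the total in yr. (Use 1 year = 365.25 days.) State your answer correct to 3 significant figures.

17160 s = 0.000543768 yr and 6.052 h = 0.000690395 yr.
0.000543768 + 0.000690395 ≈ 0.00123 yr.

0.00123 years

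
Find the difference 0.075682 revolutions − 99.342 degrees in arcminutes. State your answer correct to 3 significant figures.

0.075682 rev = 1634.73 arcmin and 99.342 ° = 5960.52 arcmin.
1634.73 − 5960.52 ≈ -4330 arcmin.

-4330 arcminutes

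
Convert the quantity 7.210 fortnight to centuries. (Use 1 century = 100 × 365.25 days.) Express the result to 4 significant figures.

1 fortnight = 0.000383299 century.
So 7.210 × 0.000383299 ≈ 0.002764 century.

0.002764 century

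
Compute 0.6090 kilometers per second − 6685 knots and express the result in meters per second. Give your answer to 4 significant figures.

-2830 meters per second

0.6090 km/s = 609.000 m/s and 6685 kn = 3439.06 m/s.
609.000 − 3439.06 ≈ -2830 m/s.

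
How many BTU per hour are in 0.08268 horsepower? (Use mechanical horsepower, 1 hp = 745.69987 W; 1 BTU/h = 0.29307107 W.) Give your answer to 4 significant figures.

210.4 BTU/h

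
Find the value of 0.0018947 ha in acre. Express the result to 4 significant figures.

1 ha = 2.47105 acres.
Thus 0.0018947 × 2.47105 ≈ 0.004682 acre.

0.004682 acre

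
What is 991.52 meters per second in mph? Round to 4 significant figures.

2218 mph

1 meter per second = 2.23694 mph.
So 991.52 × 2.23694 ≈ 2218 mph.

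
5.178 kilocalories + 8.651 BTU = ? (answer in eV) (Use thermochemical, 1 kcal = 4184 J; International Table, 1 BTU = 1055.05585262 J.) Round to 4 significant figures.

1.922e+23 eV

5.178 kcal = 1.35221e+23 eV and 8.651 BTU = 5.69681e+22 eV.
1.35221e+23 + 5.69681e+22 ≈ 1.922e+23 eV.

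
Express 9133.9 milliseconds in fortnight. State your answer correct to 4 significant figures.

1 ms = 8.26720e-10 fortnights.
So 9133.9 × 8.26720e-10 ≈ 7.551e-6 fortnight.

7.551e-6 fortnight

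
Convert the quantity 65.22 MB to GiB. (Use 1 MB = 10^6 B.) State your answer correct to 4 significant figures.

0.06074 gibibytes

1 megabyte = 0.000931323 gibibytes.
65.22 × 0.000931323 ≈ 0.06074 GiB.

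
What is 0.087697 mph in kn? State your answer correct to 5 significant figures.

1 mile per hour = 0.868976 knots.
So 0.087697 × 0.868976 ≈ 0.076207 kn.

0.076207 kn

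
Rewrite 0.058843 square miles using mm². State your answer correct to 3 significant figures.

1.52e+11 mm²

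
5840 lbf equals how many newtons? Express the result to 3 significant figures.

26000 N

1 lbf = 4.44822 newtons.
So 5840 × 4.44822 ≈ 26000 N.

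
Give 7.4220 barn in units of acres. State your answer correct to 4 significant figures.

1.834e-31 acre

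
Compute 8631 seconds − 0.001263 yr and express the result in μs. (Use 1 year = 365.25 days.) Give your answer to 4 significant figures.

8631 s = 8.63100 × 10^9 μs and 0.001263 yr = 3.98572 × 10^10 μs.
8.63100 × 10^9 − 3.98572 × 10^10 ≈ -3.123 × 10^10 μs.

-3.123 × 10^10 μs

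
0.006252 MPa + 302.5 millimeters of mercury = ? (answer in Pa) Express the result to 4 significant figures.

46580 pascals

0.006252 MPa = 6252.00 Pa and 302.5 mmHg = 40330.0 Pa.
6252.00 + 40330.0 ≈ 46580 Pa.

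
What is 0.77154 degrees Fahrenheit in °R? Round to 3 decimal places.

460.442 °R

°R = °F + 459.67.
Applying the formula gives 460.442 °R.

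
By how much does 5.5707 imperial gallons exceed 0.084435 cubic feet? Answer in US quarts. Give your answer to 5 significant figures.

24.234 US quarts

5.5707 imp gal = 26.7605 US qt and 0.084435 ft³ = 2.52647 US qt.
26.7605 − 2.52647 ≈ 24.234 US qt.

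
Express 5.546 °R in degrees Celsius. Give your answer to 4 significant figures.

-270.1 degrees Celsius

°R = (°C + 273.15) × 9/5.
Applying the formula gives -270.1 °C.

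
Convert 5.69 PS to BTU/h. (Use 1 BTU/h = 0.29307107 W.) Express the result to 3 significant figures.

1 PS = 2509.63 BTU/h.
Then 5.69 × 2509.63 ≈ 14300 BTU/h.

14300 BTU/h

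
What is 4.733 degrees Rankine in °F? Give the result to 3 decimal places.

-454.937 °F

°R = °F + 459.67.
Applying the formula gives -454.937 °F.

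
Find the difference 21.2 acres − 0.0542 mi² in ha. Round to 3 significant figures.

-5.46 hectares

21.2 acre = 8.57934 ha and 0.0542 mi² = 14.0377 ha.
8.57934 − 14.0377 ≈ -5.46 ha.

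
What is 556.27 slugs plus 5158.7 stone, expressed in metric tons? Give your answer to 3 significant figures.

556.27 slug = 8.11815 t and 5158.7 st = 32.7593 t.
8.11815 + 32.7593 ≈ 40.9 t.

40.9 t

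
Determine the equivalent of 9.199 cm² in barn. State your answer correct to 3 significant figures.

9.20 × 10^24 barn

1 square centimeter = 1.00000 × 10^24 barn.
9.199 × 1.00000 × 10^24 ≈ 9.20 × 10^24 barn.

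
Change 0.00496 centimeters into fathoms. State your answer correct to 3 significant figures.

2.71 × 10^-5 fathom

1 cm = 0.00546807 fathoms.
Thus 0.00496 × 0.00546807 ≈ 2.71 × 10^-5 fathom.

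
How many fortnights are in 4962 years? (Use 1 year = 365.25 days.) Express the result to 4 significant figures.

129500 fortnight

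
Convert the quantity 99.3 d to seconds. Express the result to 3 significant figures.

1 day = 86400.0 seconds.
So 99.3 × 86400.0 ≈ 8.58 × 10^6 s.

8.58 × 10^6 s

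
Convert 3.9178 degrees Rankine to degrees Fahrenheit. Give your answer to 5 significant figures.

-455.75 degrees Fahrenheit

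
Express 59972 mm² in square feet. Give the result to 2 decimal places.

0.65 ft²

1 mm² = 1.07639e-5 square feet.
So 59972 × 1.07639e-5 ≈ 0.65 ft².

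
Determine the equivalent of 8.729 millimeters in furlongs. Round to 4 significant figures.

4.339 × 10^-5 furlong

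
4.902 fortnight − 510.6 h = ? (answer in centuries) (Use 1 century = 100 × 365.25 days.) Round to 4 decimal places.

0.0013 century

4.902 fortnight = 0.00187893 century and 510.6 h = 0.000582478 century.
0.00187893 − 0.000582478 ≈ 0.0013 century.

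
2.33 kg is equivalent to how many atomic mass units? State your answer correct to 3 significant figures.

1 kg = 6.02214 × 10^26 u.
So 2.33 × 6.02214 × 10^26 ≈ 1.40 × 10^27 u.

1.40 × 10^27 atomic mass units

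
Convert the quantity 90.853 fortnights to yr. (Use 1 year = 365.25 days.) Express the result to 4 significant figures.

1 fortnight = 0.0383299 years.
Then 90.853 × 0.0383299 ≈ 3.482 yr.

3.482 years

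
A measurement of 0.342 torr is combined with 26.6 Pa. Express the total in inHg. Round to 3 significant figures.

0.0213 inHg

0.342 torr = 0.0134646 inHg and 26.6 Pa = 0.00785498 inHg.
0.0134646 + 0.00785498 ≈ 0.0213 inHg.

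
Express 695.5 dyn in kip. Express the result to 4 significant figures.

1.564 × 10^-6 kip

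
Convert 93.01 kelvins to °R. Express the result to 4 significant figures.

167.4 °R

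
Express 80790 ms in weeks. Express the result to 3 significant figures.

0.000134 weeks

1 millisecond = 1.65344e-9 weeks.
80790 × 1.65344e-9 ≈ 0.000134 wk.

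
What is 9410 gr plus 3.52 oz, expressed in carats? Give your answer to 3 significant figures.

3550 carats

9410 gr = 3048.79 ct and 3.52 oz = 498.952 ct.
3048.79 + 498.952 ≈ 3550 ct.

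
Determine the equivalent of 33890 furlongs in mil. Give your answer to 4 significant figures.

1 furlong = 7.92000 × 10^6 mil.
33890 × 7.92000 × 10^6 ≈ 2.684 × 10^11 mil.

2.684 × 10^11 mil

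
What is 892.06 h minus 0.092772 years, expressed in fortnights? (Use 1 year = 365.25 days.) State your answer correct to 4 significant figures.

892.06 h = 2.65494 fortnight and 0.092772 yr = 2.42036 fortnight.
2.65494 − 2.42036 ≈ 0.2346 fortnight.

0.2346 fortnight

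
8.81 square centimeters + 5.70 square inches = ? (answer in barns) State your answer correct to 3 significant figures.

4.56 × 10^25 barns

8.81 cm² = 8.81000 × 10^24 barn and 5.70 in² = 3.67741 × 10^25 barn.
8.81000 × 10^24 + 3.67741 × 10^25 ≈ 4.56 × 10^25 barn.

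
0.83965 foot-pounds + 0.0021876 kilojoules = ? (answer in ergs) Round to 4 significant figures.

3.326e+7 ergs

0.83965 ft·lbf = 1.13841e+7 erg and 0.0021876 kJ = 2.18760e+7 erg.
1.13841e+7 + 2.18760e+7 ≈ 3.326e+7 erg.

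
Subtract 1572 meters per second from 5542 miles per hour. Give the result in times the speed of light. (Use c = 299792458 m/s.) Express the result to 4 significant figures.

3.020 × 10^-6 c

5542 mph = 8.26404 × 10^-6 c and 1572 m/s = 5.24363 × 10^-6 c.
8.26404 × 10^-6 − 5.24363 × 10^-6 ≈ 3.020 × 10^-6 c.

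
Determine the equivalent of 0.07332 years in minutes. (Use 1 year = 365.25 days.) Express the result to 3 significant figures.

38600 min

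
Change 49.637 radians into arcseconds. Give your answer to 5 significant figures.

1 radian = 206265 arcsec.
49.637 × 206265 ≈ 1.0238 × 10^7 arcsec.

1.0238 × 10^7 arcsec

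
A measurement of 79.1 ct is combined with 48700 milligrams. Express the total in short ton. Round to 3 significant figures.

79.1 ct = 1.74386e-5 short ton and 48700 mg = 5.36826e-5 short ton.
1.74386e-5 + 5.36826e-5 ≈ 7.11e-5 short ton.

7.11e-5 short ton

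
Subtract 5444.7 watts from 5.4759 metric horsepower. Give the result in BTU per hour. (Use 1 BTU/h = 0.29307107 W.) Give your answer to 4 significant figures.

-4836 BTU per hour

5.4759 PS = 13742.5 BTU/h and 5444.7 W = 18578.1 BTU/h.
13742.5 − 18578.1 ≈ -4836 BTU/h.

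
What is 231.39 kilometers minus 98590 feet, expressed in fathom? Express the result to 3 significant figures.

110000 fathoms

231.39 km = 126526 fathom and 98590 ft = 16431.7 fathom.
126526 − 16431.7 ≈ 110000 fathom.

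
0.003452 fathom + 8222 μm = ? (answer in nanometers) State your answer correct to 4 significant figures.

0.003452 fathom = 6.31302e+6 nm and 8222 μm = 8.22200e+6 nm.
6.31302e+6 + 8.22200e+6 ≈ 1.454e+7 nm.

1.454e+7 nm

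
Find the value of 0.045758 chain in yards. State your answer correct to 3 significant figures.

1 chain = 22.0000 yd.
0.045758 × 22.0000 ≈ 1.01 yd.

1.01 yards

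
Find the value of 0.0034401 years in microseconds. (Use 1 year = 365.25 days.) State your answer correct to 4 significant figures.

1.086 × 10^11 microseconds

1 year = 3.15576 × 10^13 μs.
0.0034401 × 3.15576 × 10^13 ≈ 1.086 × 10^11 μs.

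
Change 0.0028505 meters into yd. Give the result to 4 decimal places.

1 m = 1.09361 yd.
So 0.0028505 × 1.09361 ≈ 0.0031 yd.

0.0031 yards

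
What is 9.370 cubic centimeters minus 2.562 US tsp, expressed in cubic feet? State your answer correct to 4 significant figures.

-0.0001151 cubic feet

9.370 cm³ = 0.000330898 ft³ and 2.562 US tsp = 0.000445950 ft³.
0.000330898 − 0.000445950 ≈ -0.0001151 ft³.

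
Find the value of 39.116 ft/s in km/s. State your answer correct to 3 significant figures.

1 foot per second = 0.000304800 km/s.
Then 39.116 × 0.000304800 ≈ 0.0119 km/s.

0.0119 km/s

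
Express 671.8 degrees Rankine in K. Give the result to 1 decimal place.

373.2 kelvins

°R = K × 9/5.
Applying the formula gives 373.2 K.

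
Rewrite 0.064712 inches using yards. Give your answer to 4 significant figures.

1 in = 0.0277778 yd.
Then 0.064712 × 0.0277778 ≈ 0.001798 yd.

0.001798 yards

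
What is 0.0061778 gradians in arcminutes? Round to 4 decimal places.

1 gradian = 54.0000 arcminutes.
So 0.0061778 × 54.0000 ≈ 0.3336 arcmin.

0.3336 arcmin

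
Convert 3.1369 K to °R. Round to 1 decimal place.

5.6 °R

°R = K × 9/5.
Applying the formula gives 5.6 °R.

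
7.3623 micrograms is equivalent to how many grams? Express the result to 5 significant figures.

1 microgram = 1.00000e-6 g.
Then 7.3623 × 1.00000e-6 ≈ 7.3623e-6 g.

7.3623e-6 grams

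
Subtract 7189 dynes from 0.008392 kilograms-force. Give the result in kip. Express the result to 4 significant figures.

2.340e-6 kip

0.008392 kgf = 1.85012e-5 kip and 7189 dyn = 1.61615e-5 kip.
1.85012e-5 − 1.61615e-5 ≈ 2.340e-6 kip.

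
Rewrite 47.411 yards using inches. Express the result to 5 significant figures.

1 yd = 36.0000 in.
So 47.411 × 36.0000 ≈ 1706.8 in.

1706.8 inches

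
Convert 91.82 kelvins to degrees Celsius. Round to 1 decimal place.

-181.3 °C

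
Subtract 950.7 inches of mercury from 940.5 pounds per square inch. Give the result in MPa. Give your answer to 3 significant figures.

3.27 MPa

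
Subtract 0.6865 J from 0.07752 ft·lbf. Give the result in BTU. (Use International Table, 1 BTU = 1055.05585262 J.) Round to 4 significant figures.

0.07752 ft·lbf = 9.96184e-5 BTU and 0.6865 J = 0.000650676 BTU.
9.96184e-5 − 0.000650676 ≈ -0.0005511 BTU.

-0.0005511 British thermal units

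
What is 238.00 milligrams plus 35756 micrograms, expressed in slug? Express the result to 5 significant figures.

238.00 mg = 1.63082 × 10^-5 slug and 35756 μg = 2.45006 × 10^-6 slug.
1.63082 × 10^-5 + 2.45006 × 10^-6 ≈ 1.8758 × 10^-5 slug.

1.8758 × 10^-5 slugs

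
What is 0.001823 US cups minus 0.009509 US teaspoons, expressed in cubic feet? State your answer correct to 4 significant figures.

0.001823 US cup = 1.52312e-5 ft³ and 0.009509 US tsp = 1.65517e-6 ft³.
1.52312e-5 − 1.65517e-6 ≈ 1.358e-5 ft³.

1.358e-5 cubic feet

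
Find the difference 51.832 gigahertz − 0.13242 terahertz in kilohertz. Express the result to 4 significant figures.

51.832 GHz = 5.18320e+7 kHz and 0.13242 THz = 1.32420e+8 kHz.
5.18320e+7 − 1.32420e+8 ≈ -8.059e+7 kHz.

-8.059e+7 kilohertz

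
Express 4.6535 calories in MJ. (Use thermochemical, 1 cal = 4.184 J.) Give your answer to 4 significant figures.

1 calorie = 4.18400 × 10^-6 megajoules.
4.6535 × 4.18400 × 10^-6 ≈ 1.947 × 10^-5 MJ.

1.947 × 10^-5 MJ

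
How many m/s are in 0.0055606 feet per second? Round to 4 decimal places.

1 foot per second = 0.304800 m/s.
Thus 0.0055606 × 0.304800 ≈ 0.0017 m/s.

0.0017 meters per second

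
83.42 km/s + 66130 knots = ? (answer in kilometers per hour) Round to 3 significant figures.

83.42 km/s = 300312 km/h and 66130 kn = 122473 km/h.
300312 + 122473 ≈ 423000 km/h.

423000 km/h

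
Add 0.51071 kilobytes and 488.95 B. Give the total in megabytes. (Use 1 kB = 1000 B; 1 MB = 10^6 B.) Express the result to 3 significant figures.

0.00100 MB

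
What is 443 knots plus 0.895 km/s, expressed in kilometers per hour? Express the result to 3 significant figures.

443 kn = 820.436 km/h and 0.895 km/s = 3222.00 km/h.
820.436 + 3222.00 ≈ 4040 km/h.

4040 km/h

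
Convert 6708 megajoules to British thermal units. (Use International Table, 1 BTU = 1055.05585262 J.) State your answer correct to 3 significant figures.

6.36e+6 BTU

1 megajoule = 947.817 BTU.
So 6708 × 947.817 ≈ 6.36e+6 BTU.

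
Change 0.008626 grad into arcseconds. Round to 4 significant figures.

1 gradian = 3240.00 arcsec.
So 0.008626 × 3240.00 ≈ 27.95 arcsec.

27.95 arcsec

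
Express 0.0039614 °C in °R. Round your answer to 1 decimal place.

491.7 degrees Rankine

°R = (°C + 273.15) × 9/5.
Applying the formula gives 491.7 °R.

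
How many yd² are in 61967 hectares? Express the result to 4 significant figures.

7.411e+8 yd²

1 ha = 11959.9 yd².
Thus 61967 × 11959.9 ≈ 7.411e+8 yd².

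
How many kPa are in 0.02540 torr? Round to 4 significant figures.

0.003386 kilopascals

1 torr = 0.133322 kPa.
Then 0.02540 × 0.133322 ≈ 0.003386 kPa.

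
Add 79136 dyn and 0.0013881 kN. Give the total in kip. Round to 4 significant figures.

79136 dyn = 0.000177905 kip and 0.0013881 kN = 0.000312057 kip.
0.000177905 + 0.000312057 ≈ 0.0004900 kip.

0.0004900 kip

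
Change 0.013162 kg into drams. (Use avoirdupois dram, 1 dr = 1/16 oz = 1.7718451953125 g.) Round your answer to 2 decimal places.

1 kilogram = 564.383 dr.
Then 0.013162 × 564.383 ≈ 7.43 dr.

7.43 dr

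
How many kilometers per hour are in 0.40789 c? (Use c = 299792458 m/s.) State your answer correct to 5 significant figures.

4.4022 × 10^8 km/h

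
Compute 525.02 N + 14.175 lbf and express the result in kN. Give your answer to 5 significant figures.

0.58807 kN

525.02 N = 0.525020 kN and 14.175 lbf = 0.0630535 kN.
0.525020 + 0.0630535 ≈ 0.58807 kN.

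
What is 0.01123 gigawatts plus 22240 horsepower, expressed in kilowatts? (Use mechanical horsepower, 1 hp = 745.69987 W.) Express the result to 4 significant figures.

27810 kW

0.01123 GW = 11230.0 kW and 22240 hp = 16584.4 kW.
11230.0 + 16584.4 ≈ 27810 kW.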